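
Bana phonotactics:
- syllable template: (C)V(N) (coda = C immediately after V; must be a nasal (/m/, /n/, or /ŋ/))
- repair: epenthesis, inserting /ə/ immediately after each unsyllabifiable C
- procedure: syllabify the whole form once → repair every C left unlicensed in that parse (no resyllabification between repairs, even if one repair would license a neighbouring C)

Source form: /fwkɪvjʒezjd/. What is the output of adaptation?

Syllabifying with onset maximization leaves /f/, /w/, /v/, /j/, /z/, /j/, /d/ stranded (only a nasal (/m/, /n/, or /ŋ/) is licensed in coda position; onsets are limited to one consonant).
Each unlicensed consonant becomes the onset of a new syllable: /f/ → /fə/, /w/ → /wə/, /v/ → /və/, /j/ → /jə/, /z/ → /zə/, /j/ → /jə/, /d/ → /də/.

fəwəkɪvəjəʒezəjədə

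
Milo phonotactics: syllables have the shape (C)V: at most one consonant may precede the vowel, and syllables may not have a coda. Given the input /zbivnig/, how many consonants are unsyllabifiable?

Syllabifying with onset maximization leaves /z/, /v/, /g/ stranded (no codas are permitted; onsets are limited to one consonant).

3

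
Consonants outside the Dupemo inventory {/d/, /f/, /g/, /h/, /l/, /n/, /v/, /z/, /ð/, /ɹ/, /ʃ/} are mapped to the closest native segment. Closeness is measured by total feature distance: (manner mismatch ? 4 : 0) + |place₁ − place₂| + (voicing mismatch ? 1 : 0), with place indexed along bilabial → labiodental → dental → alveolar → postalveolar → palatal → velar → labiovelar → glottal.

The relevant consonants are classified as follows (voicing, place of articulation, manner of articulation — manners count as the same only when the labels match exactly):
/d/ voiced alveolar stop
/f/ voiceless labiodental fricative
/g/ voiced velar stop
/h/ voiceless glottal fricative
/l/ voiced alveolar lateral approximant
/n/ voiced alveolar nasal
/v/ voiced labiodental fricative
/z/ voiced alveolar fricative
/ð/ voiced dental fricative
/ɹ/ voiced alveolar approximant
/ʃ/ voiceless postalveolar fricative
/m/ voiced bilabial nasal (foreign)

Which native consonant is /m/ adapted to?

n

/n/ is closest: same manner (nasal), place distance 3 (bilabial→alveolar), same voicing; total 3. Next closest is /v/ at distance 5.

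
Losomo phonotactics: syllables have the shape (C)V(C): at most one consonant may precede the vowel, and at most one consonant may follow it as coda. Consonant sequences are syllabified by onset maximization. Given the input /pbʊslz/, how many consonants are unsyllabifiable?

3

The consonants /p/, /l/, /z/ cannot be parsed into a legal (C)V(C) syllable (at most one coda consonant is licensed; onsets are limited to one consonant).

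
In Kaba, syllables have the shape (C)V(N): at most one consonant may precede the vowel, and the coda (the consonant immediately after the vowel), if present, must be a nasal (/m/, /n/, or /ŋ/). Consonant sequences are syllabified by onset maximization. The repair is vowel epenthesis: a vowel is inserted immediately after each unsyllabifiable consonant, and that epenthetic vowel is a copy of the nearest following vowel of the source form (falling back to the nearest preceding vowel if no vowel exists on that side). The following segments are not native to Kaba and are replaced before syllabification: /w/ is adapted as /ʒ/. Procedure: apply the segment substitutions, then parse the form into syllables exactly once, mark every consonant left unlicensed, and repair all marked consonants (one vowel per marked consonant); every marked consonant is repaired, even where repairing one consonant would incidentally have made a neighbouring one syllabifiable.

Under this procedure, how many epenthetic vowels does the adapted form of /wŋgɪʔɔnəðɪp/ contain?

3

After substitution the input is /ʒŋgɪʔɔnəðɪp/.
The unsyllabifiable consonants are /ʒ/, /ŋ/, /p/; each receives one epenthetic vowel.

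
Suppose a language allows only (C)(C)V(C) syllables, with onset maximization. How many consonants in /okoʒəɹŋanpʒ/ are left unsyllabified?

2

Under (C)(C)V(C), the unsyllabifiable consonants are /p/, /ʒ/ (at most one coda consonant is licensed; onsets may contain at most 2 consonants).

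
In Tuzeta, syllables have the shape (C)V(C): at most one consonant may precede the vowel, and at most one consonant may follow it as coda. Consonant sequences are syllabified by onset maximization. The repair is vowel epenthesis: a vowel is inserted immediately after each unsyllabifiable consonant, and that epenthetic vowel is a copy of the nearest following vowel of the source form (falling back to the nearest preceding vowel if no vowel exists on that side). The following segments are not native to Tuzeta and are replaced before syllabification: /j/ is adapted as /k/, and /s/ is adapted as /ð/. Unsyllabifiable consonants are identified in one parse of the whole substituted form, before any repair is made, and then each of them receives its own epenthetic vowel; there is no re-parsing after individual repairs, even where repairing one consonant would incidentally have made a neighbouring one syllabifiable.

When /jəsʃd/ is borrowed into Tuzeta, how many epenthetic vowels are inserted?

After substitution the input is /kəðʃd/.
The unsyllabifiable consonants are /ʃ/, /d/; each receives one epenthetic vowel.

2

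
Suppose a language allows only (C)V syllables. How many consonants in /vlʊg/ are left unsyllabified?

Syllabifying with onset maximization leaves /v/, /g/ stranded (no codas are permitted; onsets are limited to one consonant).

2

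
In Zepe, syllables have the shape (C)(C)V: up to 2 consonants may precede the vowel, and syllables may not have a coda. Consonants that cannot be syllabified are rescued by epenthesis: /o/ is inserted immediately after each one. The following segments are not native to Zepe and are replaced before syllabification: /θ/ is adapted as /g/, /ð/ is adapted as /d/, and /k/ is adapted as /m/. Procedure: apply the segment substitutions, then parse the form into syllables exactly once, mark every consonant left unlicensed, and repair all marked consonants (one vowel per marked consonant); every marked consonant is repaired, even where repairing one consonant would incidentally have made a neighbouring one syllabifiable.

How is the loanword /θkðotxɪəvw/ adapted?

Substitution: /θ/ → /g/, /k/ → /m/, /ð/ → /d/, giving /gmdotxɪəvw/.
The consonants /g/, /v/, /w/ cannot be parsed into a legal (C)(C)V syllable (no codas are permitted; onsets may contain at most 2 consonants).
Epenthesis after each stranded consonant: /g/ → /go/, /v/ → /vo/, /w/ → /wo/.

gomdotxɪəvowo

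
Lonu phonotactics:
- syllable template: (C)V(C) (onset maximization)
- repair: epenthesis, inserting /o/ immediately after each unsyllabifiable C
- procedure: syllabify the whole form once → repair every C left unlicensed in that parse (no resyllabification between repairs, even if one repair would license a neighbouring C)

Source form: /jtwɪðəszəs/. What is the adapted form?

Syllabifying with onset maximization leaves /j/, /t/ stranded (at most one coda consonant is licensed; onsets are limited to one consonant).
Each unlicensed consonant becomes the onset of a new syllable: /j/ → /jo/, /t/ → /to/.

jotowɪðəszəs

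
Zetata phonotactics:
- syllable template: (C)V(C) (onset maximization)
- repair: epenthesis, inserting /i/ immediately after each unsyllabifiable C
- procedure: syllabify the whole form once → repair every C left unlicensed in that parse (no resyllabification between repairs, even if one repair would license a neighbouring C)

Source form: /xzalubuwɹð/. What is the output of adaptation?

xizalubuwɹiði

The consonants /x/, /ɹ/, /ð/ cannot be parsed into a legal (C)V(C) syllable (at most one coda consonant is licensed; onsets are limited to one consonant).
Each unlicensed consonant becomes the onset of a new syllable: /x/ → /xi/, /ɹ/ → /ɹi/, /ð/ → /ði/.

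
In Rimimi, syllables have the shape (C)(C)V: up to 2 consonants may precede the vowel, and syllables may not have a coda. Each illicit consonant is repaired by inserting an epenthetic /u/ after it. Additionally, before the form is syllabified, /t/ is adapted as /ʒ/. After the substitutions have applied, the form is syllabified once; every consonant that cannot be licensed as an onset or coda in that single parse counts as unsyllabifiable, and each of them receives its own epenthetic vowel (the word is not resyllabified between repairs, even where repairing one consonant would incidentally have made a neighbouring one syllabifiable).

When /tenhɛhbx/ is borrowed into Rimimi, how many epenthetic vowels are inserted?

After substitution the input is /ʒenhɛhbx/.
The unsyllabifiable consonants are /h/, /b/, /x/; each receives one epenthetic vowel.

3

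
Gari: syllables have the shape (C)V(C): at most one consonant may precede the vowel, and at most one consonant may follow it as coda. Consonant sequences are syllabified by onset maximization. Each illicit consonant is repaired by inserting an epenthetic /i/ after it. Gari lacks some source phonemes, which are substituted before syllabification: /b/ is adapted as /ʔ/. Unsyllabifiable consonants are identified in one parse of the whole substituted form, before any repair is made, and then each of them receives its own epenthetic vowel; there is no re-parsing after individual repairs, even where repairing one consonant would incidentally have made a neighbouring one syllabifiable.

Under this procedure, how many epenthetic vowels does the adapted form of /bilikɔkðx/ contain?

2

After substitution the input is /ʔilikɔkðx/.
The unsyllabifiable consonants are /ð/, /x/; each receives one epenthetic vowel.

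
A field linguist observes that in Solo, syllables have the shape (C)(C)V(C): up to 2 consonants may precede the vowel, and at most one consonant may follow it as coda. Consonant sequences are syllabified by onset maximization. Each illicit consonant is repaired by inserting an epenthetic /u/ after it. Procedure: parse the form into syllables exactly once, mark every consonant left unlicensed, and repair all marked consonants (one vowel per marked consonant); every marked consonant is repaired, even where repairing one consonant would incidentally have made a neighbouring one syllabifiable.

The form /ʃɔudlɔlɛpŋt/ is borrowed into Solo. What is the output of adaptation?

Under (C)(C)V(C), the unsyllabifiable consonants are /ŋ/, /t/ (at most one coda consonant is licensed; onsets may contain at most 2 consonants).
Each unlicensed consonant becomes the onset of a new syllable: /ŋ/ → /ŋu/, /t/ → /tu/.

ʃɔudlɔlɛpŋutu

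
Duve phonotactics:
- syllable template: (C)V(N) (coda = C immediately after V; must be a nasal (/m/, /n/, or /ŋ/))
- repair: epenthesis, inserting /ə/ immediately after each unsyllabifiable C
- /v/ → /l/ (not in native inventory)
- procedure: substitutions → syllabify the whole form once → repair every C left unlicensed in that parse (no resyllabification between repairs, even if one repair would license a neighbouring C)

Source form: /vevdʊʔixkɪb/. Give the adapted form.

lelədʊʔixəkɪbə

Substitution: /v/ → /l/, giving /leldʊʔixkɪb/.
Under (C)V(N), the unsyllabifiable consonants are /l/, /x/, /b/ (only a nasal (/m/, /n/, or /ŋ/) is licensed in coda position; onsets are limited to one consonant).
Inserting the epenthetic vowel yields /l/ → /lə/, /x/ → /xə/, /b/ → /bə/.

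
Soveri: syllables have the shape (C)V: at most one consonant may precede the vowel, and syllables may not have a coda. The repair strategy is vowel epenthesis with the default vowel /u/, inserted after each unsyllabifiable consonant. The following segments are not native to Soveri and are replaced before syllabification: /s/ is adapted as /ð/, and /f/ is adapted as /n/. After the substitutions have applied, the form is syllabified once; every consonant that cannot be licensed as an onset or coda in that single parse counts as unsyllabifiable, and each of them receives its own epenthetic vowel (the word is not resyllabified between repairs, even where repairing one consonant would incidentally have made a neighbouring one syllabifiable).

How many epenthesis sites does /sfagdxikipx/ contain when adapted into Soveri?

5

After substitution the input is /ðnagdxikipx/.
The unsyllabifiable consonants are /ð/, /g/, /d/, /p/, /x/; each receives one epenthetic vowel.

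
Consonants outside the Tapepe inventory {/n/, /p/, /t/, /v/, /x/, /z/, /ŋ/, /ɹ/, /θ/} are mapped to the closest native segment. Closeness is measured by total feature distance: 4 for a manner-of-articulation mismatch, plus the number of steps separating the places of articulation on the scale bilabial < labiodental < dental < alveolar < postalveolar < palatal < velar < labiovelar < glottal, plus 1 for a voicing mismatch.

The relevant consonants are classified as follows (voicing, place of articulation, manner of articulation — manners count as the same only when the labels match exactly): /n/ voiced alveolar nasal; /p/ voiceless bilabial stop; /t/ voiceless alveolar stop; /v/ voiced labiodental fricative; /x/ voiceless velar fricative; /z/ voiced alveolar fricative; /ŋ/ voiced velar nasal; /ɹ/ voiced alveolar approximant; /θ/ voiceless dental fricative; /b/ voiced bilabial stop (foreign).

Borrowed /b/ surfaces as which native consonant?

p

/p/ is closest: same manner (stop), place distance 0 (bilabial→bilabial), voicing differs (+1); total 1. Next closest is /t/ at distance 4.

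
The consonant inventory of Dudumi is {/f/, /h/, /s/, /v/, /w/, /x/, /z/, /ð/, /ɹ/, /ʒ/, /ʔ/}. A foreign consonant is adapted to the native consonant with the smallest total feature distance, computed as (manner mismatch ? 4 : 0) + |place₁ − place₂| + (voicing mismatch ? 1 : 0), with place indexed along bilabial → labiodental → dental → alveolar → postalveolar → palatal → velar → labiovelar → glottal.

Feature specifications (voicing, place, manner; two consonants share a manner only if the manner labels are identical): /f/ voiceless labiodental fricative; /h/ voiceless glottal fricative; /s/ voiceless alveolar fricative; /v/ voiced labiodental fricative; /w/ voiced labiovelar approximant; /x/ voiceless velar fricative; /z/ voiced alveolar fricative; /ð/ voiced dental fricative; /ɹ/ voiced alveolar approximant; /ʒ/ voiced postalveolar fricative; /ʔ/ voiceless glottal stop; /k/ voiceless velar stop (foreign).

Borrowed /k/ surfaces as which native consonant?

/ʔ/ is closest: same manner (stop), place distance 2 (velar→glottal), same voicing; total 2. Next closest is /x/ at distance 4.

ʔ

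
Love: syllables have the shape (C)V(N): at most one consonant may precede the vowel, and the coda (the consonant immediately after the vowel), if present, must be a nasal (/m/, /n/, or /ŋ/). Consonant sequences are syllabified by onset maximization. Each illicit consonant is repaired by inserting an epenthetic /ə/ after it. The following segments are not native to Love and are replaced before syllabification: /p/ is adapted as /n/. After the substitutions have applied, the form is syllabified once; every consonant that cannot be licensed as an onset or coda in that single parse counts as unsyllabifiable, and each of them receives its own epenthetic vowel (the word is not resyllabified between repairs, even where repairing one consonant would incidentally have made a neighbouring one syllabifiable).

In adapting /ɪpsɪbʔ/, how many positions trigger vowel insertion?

After substitution the input is /ɪnsɪbʔ/.
The unsyllabifiable consonants are /b/, /ʔ/; each receives one epenthetic vowel.

2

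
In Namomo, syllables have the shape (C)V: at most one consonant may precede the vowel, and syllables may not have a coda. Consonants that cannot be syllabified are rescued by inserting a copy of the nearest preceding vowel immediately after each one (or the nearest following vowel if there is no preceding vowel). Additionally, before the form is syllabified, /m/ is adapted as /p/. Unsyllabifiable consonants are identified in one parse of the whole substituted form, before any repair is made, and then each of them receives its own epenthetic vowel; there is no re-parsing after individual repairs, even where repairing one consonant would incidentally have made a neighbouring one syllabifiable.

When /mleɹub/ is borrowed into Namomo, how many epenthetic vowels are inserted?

2

After substitution the input is /pleɹub/.
The unsyllabifiable consonants are /p/, /b/; each receives one epenthetic vowel.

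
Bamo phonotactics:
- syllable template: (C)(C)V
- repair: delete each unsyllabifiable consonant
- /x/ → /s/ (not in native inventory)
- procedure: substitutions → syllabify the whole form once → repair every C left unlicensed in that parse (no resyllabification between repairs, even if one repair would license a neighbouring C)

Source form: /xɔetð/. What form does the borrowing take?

sɔe

Substitution: /x/ → /s/, giving /sɔetð/.
Under (C)(C)V, the unsyllabifiable consonants are /t/, /ð/ (no codas are permitted; onsets may contain at most 2 consonants).
Deletion applies to /t/, /ð/.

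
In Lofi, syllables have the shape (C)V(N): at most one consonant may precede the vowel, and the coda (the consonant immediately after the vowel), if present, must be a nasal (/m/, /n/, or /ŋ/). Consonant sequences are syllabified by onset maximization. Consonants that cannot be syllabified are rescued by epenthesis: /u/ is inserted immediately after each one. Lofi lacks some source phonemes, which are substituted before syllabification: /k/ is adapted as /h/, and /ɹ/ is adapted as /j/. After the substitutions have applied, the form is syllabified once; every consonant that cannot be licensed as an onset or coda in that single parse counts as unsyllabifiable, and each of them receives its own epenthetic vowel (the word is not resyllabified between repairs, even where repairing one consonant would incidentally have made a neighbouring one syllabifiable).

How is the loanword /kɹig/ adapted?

hujigu

Substitution: /k/ → /h/, /ɹ/ → /j/, giving /hjig/.
Syllabifying with onset maximization leaves /h/, /g/ stranded (only a nasal (/m/, /n/, or /ŋ/) is licensed in coda position; onsets are limited to one consonant).
Inserting the epenthetic vowel yields /h/ → /hu/, /g/ → /gu/.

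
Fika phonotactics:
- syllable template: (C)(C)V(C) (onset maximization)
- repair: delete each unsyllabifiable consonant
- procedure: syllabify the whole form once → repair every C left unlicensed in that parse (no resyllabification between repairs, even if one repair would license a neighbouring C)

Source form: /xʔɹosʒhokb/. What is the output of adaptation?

The consonants /x/, /b/ cannot be parsed into a legal (C)(C)V(C) syllable (at most one coda consonant is licensed; onsets may contain at most 2 consonants).
Deletion applies to /x/, /b/.

ʔɹosʒhok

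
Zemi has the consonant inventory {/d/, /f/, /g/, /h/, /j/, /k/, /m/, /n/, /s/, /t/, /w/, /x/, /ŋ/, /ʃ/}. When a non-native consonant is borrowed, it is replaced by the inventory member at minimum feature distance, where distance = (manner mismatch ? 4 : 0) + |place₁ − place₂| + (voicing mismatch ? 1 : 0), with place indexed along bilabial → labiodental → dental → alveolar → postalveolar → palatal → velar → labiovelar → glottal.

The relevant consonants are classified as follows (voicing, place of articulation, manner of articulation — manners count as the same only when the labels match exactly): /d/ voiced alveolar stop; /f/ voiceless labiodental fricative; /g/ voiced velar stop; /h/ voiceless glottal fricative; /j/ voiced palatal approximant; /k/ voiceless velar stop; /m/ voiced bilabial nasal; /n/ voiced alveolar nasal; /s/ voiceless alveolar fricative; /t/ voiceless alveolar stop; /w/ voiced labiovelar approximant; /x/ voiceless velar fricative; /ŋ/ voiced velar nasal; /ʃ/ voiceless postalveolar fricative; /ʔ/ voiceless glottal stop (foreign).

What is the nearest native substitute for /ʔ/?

k

/k/ is closest: same manner (stop), place distance 2 (glottal→velar), same voicing; total 2. Next closest is /g/ at distance 3.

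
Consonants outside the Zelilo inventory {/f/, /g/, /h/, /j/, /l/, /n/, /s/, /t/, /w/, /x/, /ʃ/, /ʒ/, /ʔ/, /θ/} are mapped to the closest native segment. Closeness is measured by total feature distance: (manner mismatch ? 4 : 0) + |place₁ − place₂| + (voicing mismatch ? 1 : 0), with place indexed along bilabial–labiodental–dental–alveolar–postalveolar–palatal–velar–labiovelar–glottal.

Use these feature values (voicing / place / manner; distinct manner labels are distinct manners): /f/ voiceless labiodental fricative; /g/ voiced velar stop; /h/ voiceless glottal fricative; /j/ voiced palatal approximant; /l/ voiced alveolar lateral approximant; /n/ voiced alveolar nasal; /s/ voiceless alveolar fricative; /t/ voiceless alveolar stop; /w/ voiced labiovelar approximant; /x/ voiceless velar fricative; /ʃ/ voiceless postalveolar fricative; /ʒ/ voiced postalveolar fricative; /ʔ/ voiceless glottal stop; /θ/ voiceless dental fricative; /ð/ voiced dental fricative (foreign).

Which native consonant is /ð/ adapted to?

θ

/θ/ is closest: same manner (fricative), place distance 0 (dental→dental), voicing differs (+1); total 1. Next closest is /f/ at distance 2.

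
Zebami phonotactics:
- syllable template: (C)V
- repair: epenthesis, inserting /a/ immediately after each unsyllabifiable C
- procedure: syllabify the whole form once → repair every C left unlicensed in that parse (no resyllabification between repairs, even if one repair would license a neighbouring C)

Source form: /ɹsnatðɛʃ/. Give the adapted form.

Syllabifying with onset maximization leaves /ɹ/, /s/, /t/, /ʃ/ stranded (no codas are permitted; onsets are limited to one consonant).
Epenthesis after each stranded consonant: /ɹ/ → /ɹa/, /s/ → /sa/, /t/ → /ta/, /ʃ/ → /ʃa/.

ɹasanataðɛʃa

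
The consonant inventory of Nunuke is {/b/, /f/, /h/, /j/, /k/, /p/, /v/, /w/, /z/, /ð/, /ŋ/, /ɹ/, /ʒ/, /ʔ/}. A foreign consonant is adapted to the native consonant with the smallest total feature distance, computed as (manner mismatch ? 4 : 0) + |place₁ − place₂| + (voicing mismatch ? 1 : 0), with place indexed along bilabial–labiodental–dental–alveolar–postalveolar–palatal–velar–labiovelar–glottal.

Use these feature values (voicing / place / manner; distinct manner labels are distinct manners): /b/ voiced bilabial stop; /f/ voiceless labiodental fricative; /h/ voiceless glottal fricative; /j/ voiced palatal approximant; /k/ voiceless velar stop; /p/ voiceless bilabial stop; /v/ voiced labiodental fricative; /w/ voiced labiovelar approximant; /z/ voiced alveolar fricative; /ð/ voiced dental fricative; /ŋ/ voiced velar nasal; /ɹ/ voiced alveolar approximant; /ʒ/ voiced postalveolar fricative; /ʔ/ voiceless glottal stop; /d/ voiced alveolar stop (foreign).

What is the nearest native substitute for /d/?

b

/b/ is closest: same manner (stop), place distance 3 (alveolar→bilabial), same voicing; total 3. Next closest is /k/ at distance 4.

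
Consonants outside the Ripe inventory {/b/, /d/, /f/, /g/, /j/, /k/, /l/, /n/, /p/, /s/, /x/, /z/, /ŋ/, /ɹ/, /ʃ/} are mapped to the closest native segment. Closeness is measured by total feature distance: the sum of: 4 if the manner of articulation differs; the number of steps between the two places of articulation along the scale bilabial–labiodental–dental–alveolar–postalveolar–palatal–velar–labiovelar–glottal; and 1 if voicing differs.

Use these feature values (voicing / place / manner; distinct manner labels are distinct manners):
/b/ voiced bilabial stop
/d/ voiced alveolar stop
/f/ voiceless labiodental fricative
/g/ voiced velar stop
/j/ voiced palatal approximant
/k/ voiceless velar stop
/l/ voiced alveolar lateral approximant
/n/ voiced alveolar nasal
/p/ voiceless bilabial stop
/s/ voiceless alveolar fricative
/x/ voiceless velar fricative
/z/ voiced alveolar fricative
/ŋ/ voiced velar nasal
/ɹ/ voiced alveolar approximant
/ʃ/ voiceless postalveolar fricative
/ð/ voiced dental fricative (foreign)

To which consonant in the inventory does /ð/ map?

z

/z/ is closest: same manner (fricative), place distance 1 (dental→alveolar), same voicing; total 1. Next closest is /f/ at distance 2.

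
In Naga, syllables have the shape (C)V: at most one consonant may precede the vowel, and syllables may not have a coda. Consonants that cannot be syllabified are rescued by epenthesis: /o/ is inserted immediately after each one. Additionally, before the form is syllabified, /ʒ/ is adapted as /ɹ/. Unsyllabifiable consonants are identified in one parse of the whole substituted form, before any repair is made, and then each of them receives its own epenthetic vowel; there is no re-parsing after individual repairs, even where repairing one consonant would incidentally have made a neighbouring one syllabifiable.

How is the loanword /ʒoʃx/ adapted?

Substitution: /ʒ/ → /ɹ/, giving /ɹoʃx/.
Syllabifying with onset maximization leaves /ʃ/, /x/ stranded (no codas are permitted; onsets are limited to one consonant).
Each unlicensed consonant becomes the onset of a new syllable: /ʃ/ → /ʃo/, /x/ → /xo/.

ɹoʃoxo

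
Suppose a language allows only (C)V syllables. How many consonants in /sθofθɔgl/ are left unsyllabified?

Under (C)V, the unsyllabifiable consonants are /s/, /f/, /g/, /l/ (no codas are permitted; onsets are limited to one consonant).

4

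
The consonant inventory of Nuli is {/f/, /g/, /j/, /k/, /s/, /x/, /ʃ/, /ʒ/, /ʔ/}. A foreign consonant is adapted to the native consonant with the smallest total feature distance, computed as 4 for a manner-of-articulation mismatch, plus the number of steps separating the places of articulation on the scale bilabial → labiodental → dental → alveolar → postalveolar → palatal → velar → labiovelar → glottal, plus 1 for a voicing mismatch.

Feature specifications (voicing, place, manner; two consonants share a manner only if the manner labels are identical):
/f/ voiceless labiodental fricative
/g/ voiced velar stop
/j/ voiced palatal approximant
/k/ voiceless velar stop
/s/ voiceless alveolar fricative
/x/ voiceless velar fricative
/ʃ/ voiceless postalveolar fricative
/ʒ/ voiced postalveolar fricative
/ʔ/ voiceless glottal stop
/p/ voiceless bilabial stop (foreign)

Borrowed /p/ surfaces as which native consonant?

/f/ is closest: manner differs (stop→fricative, +4), place distance 1 (bilabial→labiodental), same voicing; total 5. Next closest is /k/ at distance 6.

f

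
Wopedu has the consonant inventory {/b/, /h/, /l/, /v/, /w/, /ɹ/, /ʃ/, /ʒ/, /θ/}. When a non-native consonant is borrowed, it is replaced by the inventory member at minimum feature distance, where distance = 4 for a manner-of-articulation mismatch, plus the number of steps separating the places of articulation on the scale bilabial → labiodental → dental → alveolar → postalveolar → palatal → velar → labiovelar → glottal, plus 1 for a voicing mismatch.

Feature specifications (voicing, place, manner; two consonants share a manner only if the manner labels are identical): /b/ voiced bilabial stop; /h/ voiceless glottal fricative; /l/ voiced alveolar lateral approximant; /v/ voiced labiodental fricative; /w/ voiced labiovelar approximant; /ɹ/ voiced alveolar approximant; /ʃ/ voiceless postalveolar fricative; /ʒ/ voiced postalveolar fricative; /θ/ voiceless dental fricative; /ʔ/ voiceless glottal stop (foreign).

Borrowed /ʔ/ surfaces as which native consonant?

h

/h/ is closest: manner differs (stop→fricative, +4), place distance 0 (glottal→glottal), same voicing; total 4. Next closest is /w/ at distance 6.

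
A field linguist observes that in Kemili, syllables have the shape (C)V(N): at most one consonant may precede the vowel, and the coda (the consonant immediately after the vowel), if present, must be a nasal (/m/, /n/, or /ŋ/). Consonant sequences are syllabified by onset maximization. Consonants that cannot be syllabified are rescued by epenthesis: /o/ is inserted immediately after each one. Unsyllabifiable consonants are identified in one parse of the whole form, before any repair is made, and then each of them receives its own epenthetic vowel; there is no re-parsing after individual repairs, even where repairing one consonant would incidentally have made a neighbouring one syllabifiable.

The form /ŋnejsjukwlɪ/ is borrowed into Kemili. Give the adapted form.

ŋonejosojukowolɪ

Under (C)V(N), the unsyllabifiable consonants are /ŋ/, /j/, /s/, /k/, /w/ (only a nasal (/m/, /n/, or /ŋ/) is licensed in coda position; onsets are limited to one consonant).
Epenthesis after each stranded consonant: /ŋ/ → /ŋo/, /j/ → /jo/, /s/ → /so/, /k/ → /ko/, /w/ → /wo/.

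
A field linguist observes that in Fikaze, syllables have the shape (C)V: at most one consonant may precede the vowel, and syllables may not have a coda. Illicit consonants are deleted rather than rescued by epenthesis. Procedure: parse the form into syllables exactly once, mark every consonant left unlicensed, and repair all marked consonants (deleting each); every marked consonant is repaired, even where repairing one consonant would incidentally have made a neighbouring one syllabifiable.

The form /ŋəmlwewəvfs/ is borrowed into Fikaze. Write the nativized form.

ŋəwewə

The consonants /m/, /l/, /v/, /f/, /s/ cannot be parsed into a legal (C)V syllable (no codas are permitted; onsets are limited to one consonant).
Each unlicensed consonant is deleted: /m/, /l/, /v/, /f/, /s/.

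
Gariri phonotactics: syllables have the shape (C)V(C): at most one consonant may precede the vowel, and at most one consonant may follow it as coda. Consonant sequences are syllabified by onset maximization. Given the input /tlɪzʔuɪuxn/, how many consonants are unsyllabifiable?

Syllabifying with onset maximization leaves /t/, /n/ stranded (at most one coda consonant is licensed; onsets are limited to one consonant).

2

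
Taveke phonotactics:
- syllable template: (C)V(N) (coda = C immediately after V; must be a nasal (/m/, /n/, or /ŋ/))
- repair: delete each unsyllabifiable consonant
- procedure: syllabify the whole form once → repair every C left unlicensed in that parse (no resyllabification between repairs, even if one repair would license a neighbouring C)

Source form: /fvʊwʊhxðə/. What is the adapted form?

vʊwʊðə

The consonants /f/, /h/, /x/ cannot be parsed into a legal (C)V(N) syllable (only a nasal (/m/, /n/, or /ŋ/) is licensed in coda position; onsets are limited to one consonant).
Each unlicensed consonant is deleted: /f/, /h/, /x/.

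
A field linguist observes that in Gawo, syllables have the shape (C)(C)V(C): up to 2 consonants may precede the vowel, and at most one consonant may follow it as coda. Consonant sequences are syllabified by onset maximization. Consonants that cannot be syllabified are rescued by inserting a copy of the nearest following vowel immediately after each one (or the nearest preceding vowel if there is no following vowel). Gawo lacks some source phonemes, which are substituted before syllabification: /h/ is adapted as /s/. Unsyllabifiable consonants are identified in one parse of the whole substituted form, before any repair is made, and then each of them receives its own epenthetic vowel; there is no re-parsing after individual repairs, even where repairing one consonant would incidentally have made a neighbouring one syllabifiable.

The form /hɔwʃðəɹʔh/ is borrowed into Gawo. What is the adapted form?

sɔwʃðəɹʔəsə

Substitution: /h/ → /s/, giving /sɔwʃðəɹʔs/.
Under (C)(C)V(C), the unsyllabifiable consonants are /ʔ/, /s/ (at most one coda consonant is licensed; onsets may contain at most 2 consonants).
Each unlicensed consonant becomes the onset of a new syllable: /ʔ/ → /ʔə/, /s/ → /sə/.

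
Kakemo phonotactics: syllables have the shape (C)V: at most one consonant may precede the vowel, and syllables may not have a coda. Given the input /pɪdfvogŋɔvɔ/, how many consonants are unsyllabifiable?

3

The consonants /d/, /f/, /g/ cannot be parsed into a legal (C)V syllable (no codas are permitted; onsets are limited to one consonant).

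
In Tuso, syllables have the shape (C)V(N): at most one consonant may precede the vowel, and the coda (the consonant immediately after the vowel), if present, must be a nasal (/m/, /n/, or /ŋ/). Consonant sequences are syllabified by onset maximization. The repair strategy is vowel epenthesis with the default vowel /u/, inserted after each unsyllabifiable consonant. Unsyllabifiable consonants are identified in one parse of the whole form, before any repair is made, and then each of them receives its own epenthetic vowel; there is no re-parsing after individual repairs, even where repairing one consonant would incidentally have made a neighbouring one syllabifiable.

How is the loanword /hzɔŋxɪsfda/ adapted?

Under (C)V(N), the unsyllabifiable consonants are /h/, /s/, /f/ (only a nasal (/m/, /n/, or /ŋ/) is licensed in coda position; onsets are limited to one consonant).
Each unlicensed consonant becomes the onset of a new syllable: /h/ → /hu/, /s/ → /su/, /f/ → /fu/.

huzɔŋxɪsufuda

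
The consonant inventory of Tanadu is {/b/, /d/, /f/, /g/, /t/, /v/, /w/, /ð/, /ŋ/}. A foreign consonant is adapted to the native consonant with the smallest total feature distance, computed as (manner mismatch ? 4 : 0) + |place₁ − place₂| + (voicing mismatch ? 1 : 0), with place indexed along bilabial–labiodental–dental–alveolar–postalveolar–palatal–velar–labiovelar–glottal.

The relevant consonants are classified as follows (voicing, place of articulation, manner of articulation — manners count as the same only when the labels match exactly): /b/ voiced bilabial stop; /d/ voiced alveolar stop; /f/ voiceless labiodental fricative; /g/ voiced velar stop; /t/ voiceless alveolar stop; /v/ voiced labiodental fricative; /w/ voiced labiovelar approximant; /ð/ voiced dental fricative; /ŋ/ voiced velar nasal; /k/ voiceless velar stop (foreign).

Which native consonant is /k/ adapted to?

g

/g/ is closest: same manner (stop), place distance 0 (velar→velar), voicing differs (+1); total 1. Next closest is /t/ at distance 3.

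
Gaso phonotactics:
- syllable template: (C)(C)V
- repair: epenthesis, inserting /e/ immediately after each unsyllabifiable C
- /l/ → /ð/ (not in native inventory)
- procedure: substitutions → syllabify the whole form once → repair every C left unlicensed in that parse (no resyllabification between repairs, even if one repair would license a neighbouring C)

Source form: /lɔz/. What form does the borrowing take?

ðɔze

Substitution: /l/ → /ð/, giving /ðɔz/.
The consonants /z/ cannot be parsed into a legal (C)(C)V syllable (no codas are permitted; onsets may contain at most 2 consonants).
Inserting the epenthetic vowel yields /z/ → /ze/.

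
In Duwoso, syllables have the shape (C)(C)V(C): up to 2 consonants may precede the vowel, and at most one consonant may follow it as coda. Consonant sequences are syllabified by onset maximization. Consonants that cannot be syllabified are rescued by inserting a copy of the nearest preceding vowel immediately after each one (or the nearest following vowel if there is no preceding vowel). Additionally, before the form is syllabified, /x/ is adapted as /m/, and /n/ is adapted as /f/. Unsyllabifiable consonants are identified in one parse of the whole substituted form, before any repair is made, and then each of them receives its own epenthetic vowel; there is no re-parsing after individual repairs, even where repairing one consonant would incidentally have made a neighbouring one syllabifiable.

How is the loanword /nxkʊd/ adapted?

fʊmkʊd

Substitution: /n/ → /f/, /x/ → /m/, giving /fmkʊd/.
Under (C)(C)V(C), the unsyllabifiable consonants are /f/ (at most one coda consonant is licensed; onsets may contain at most 2 consonants).
Inserting the epenthetic vowel yields /f/ → /fʊ/.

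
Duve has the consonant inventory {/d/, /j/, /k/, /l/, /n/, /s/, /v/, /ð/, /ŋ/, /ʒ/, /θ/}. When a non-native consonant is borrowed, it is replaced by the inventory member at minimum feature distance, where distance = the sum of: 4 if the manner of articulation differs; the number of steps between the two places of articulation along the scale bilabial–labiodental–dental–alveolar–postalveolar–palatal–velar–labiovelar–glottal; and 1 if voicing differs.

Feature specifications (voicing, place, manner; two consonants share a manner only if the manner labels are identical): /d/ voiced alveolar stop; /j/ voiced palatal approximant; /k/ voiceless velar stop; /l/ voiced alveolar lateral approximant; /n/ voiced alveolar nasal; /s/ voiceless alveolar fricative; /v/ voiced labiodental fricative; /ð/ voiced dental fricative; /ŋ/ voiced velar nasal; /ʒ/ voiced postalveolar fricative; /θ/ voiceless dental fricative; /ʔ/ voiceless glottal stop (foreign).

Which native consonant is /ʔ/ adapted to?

/k/ is closest: same manner (stop), place distance 2 (glottal→velar), same voicing; total 2. Next closest is /d/ at distance 6.

k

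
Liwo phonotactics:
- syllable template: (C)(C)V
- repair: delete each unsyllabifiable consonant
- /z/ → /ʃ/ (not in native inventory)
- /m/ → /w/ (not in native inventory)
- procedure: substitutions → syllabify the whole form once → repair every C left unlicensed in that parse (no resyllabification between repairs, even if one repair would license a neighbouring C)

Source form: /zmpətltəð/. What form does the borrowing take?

wpəltə

Substitution: /z/ → /ʃ/, /m/ → /w/, giving /ʃwpətltəð/.
The consonants /ʃ/, /t/, /ð/ cannot be parsed into a legal (C)(C)V syllable (no codas are permitted; onsets may contain at most 2 consonants).
Deleting the stranded consonants removes /ʃ/, /t/, /ð/.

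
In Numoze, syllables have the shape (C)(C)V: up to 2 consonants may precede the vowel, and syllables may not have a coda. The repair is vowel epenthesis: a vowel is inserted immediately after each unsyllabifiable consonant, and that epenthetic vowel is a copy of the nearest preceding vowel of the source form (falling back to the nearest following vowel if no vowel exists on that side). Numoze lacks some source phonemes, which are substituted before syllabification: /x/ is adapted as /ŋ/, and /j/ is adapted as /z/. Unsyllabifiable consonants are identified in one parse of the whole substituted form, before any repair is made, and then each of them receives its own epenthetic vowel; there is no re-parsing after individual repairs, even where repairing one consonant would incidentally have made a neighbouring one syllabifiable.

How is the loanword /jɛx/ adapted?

zɛŋɛ

Substitution: /j/ → /z/, /x/ → /ŋ/, giving /zɛŋ/.
The consonants /ŋ/ cannot be parsed into a legal (C)(C)V syllable (no codas are permitted; onsets may contain at most 2 consonants).
Epenthesis after each stranded consonant: /ŋ/ → /ŋɛ/.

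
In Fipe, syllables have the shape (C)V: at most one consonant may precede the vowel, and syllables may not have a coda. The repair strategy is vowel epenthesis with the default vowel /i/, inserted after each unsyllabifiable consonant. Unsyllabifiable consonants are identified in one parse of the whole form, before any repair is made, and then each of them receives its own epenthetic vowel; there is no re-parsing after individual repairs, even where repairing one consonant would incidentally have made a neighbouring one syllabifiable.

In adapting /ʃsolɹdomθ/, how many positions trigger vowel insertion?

The unsyllabifiable consonants are /ʃ/, /l/, /ɹ/, /m/, /θ/; each receives one epenthetic vowel.

5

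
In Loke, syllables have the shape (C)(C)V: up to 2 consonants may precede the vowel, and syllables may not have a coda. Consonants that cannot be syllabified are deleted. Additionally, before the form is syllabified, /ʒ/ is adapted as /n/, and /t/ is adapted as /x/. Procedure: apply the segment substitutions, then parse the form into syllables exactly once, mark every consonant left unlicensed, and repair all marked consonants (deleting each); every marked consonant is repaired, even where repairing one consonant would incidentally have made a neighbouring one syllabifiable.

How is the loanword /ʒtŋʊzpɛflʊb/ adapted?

Substitution: /ʒ/ → /n/, /t/ → /x/, giving /nxŋʊzpɛflʊb/.
Under (C)(C)V, the unsyllabifiable consonants are /n/, /b/ (no codas are permitted; onsets may contain at most 2 consonants).
Each unlicensed consonant is deleted: /n/, /b/.

xŋʊzpɛflʊ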